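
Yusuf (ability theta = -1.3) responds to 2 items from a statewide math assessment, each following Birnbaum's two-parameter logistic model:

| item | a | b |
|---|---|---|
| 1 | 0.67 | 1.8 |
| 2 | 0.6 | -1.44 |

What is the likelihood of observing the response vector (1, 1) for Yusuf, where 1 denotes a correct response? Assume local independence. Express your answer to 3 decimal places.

P(theta) = 1 / (1 + exp(−a(theta − b)))
P_1 = 1/(1+e^{2.0770}) = 0.1114
P_2 = 1/(1+e^{-0.0840}) = 0.5210
L = P_1 × P_2 = 0.1114 × 0.5210 = 0.05801

0.058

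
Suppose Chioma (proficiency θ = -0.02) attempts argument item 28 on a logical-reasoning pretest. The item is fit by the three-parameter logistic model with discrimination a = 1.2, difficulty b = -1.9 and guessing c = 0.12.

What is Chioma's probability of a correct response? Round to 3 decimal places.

0.917

P(θ) = c + (1 − c) · 1 / (1 + exp(−a(θ − b)))
Exponent: 1.2 × (-0.02 − (-1.9)) = 2.2560
1/(1 + e^{-2.2560}) = 0.9052
P = 0.12 + 0.88 × 0.9052 = 0.9165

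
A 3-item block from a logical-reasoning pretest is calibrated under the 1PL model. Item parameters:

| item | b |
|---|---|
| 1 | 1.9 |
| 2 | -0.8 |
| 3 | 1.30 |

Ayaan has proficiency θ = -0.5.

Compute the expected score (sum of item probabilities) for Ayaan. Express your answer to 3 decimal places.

P(θ) = 1 / (1 + exp(−(θ − b)))
P_1 = 1/(1+e^{2.4000}) = 0.0832
P_2 = 1/(1+e^{-0.3000}) = 0.5744
P_3 = 1/(1+e^{1.8000}) = 0.1419
E[score] = 0.0832 + 0.5744 + 0.1419 = 0.7995

0.799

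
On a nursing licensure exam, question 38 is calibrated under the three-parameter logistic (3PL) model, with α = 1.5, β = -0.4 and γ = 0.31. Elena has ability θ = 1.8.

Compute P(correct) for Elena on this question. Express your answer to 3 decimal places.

0.975

P(θ) = γ + (1 − γ) · 1 / (1 + exp(−α(θ − β)))
Exponent: 1.5 × (1.8 − (-0.4)) = 3.3000
1/(1 + e^{-3.3000}) = 0.9644
P = 0.31 + 0.69 × 0.9644 = 0.9755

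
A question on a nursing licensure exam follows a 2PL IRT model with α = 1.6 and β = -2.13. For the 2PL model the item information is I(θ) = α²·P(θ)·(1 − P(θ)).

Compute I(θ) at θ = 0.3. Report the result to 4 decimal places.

P = 1/(1+e^{-3.8880}) = 0.9799
P(1−P) = 0.9799 × 0.0201 = 0.0197
I = α² × P(1−P) = 1.6² × 0.0197 = 0.05036

0.0504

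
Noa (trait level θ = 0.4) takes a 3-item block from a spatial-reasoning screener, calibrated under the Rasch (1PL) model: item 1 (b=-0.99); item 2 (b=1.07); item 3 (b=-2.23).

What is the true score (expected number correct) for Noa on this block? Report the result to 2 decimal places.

2.07

P(θ) = 1 / (1 + exp(−(θ − b)))
P_1 = 1/(1+e^{-1.3900}) = 0.8006
P_2 = 1/(1+e^{0.6700}) = 0.3385
P_3 = 1/(1+e^{-2.6300}) = 0.9328
E[score] = 0.8006 + 0.3385 + 0.9328 = 2.0719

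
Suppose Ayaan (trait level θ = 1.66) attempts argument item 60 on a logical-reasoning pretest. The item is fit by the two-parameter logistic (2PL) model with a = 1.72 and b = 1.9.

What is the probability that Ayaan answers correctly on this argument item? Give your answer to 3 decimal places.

0.398

P(θ) = 1 / (1 + exp(−a(θ − b)))
Exponent: 1.72 × (1.66 − 1.9) = -0.4128
1/(1 + e^{0.4128}) = 0.3982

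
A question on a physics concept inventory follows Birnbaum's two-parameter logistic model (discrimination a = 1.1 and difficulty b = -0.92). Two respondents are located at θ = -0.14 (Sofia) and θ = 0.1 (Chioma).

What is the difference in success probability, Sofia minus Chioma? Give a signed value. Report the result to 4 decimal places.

-0.0521

P(θ) = 1 / (1 + exp(−a(θ − b)))
P(Sofia) = 0.7022  [exponent 0.8580]
P(Chioma) = 0.7544  [exponent 1.1220]
Difference = 0.7022 − 0.7544 = -0.0521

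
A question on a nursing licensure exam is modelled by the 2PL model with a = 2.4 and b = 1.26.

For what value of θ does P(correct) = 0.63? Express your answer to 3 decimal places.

P(θ) = 1 / (1 + exp(−a(θ − b)))
logit = ln(0.6300/0.3700) = 0.5322
θ = b + logit/(a) = 1.26 + 0.5322/2.4000 = 1.4818

1.482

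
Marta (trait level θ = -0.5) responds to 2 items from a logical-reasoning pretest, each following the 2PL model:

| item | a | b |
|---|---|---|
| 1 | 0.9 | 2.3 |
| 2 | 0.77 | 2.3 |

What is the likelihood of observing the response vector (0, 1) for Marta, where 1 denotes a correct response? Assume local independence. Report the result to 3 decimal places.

P(θ) = 1 / (1 + exp(−a(θ − b)))
P_1 = 1/(1+e^{2.5200}) = 0.0745
P_2 = 1/(1+e^{2.1560}) = 0.1038
L = (1−P_1) × P_2 = 0.9255 × 0.1038 = 0.09604

0.096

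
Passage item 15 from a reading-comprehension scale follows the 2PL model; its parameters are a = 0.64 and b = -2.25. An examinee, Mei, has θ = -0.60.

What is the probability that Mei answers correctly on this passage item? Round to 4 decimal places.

0.7419

P(θ) = 1 / (1 + exp(−a(θ − b)))
Exponent: 0.64 × (-0.60 − (-2.25)) = 1.0560
1/(1 + e^{-1.0560}) = 0.7419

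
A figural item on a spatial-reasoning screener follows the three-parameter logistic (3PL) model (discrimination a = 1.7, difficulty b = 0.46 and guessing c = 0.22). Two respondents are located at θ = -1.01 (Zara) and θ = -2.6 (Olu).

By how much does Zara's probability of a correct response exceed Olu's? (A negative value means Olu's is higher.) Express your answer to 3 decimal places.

P(θ) = c + (1 − c) · 1 / (1 + exp(−a(θ − b)))
P(Zara) = 0.2792  [exponent -2.4990]
P(Olu) = 0.2243  [exponent -5.2020]
Difference = 0.2792 − 0.2243 = 0.0550

0.055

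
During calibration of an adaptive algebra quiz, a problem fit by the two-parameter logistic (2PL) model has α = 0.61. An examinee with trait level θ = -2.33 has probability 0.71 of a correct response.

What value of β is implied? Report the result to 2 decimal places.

P(θ) = 1 / (1 + exp(−α(θ − β)))
logit(0.71) = ln(0.71/0.29) = 0.8954
β = θ − logit/(α) = -2.33 − 0.8954/0.6100 = -3.7978

-3.80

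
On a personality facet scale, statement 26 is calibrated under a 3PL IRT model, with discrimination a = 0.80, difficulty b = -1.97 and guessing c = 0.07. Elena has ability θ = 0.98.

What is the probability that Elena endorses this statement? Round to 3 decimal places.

P(θ) = c + (1 − c) · 1 / (1 + exp(−a(θ − b)))
Exponent: 0.80 × (0.98 − (-1.97)) = 2.3600
1/(1 + e^{-2.3600}) = 0.9137
P = 0.07 + 0.93 × 0.9137 = 0.9198

0.920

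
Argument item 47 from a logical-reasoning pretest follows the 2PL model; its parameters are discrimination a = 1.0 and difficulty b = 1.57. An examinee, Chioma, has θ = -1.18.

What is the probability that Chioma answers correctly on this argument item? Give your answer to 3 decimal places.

0.060

P(θ) = 1 / (1 + exp(−a(θ − b)))
Exponent: 1.0 × (-1.18 − 1.57) = -2.7500
1/(1 + e^{2.7500}) = 0.0601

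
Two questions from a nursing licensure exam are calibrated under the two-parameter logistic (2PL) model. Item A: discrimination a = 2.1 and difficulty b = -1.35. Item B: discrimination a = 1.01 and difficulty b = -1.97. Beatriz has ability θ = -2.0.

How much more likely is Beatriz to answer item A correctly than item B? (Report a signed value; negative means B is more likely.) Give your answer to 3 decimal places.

-0.289

P(θ) = 1 / (1 + exp(−a(θ − b)))
P_A = 0.2034
P_B = 0.4924
P_A − P_B = -0.2890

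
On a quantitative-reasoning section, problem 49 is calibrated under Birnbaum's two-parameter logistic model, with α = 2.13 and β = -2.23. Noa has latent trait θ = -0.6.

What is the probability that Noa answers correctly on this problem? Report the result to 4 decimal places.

0.9699

P(θ) = 1 / (1 + exp(−α(θ − β)))
Exponent: 2.13 × (-0.6 − (-2.23)) = 3.4719
1/(1 + e^{-3.4719}) = 0.9699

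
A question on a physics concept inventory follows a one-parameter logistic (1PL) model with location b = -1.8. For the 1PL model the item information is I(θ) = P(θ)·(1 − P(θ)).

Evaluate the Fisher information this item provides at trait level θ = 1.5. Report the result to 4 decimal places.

0.0343

P = 1/(1+e^{-3.3000}) = 0.9644
P(1−P) = 0.9644 × 0.0356 = 0.0343
I = P(1−P) = 0.03431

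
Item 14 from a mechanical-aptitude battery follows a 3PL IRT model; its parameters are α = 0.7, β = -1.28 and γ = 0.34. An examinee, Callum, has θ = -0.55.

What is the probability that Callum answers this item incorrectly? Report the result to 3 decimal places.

0.247

P(θ) = γ + (1 − γ) · 1 / (1 + exp(−α(θ − β)))
Exponent: 0.7 × (-0.55 − (-1.28)) = 0.5110
1/(1 + e^{-0.5110}) = 0.6250
P = 0.34 + 0.66 × 0.6250 = 0.7525
P(incorrect) = 1 − 0.7525 = 0.2475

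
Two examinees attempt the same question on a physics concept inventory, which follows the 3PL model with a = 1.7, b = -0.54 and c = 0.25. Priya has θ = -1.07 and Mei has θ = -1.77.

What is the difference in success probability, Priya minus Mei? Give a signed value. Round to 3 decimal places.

0.134

P(θ) = c + (1 − c) · 1 / (1 + exp(−a(θ − b)))
P(Priya) = 0.4666  [exponent -0.9010]
P(Mei) = 0.3325  [exponent -2.0910]
Difference = 0.4666 − 0.3325 = 0.1342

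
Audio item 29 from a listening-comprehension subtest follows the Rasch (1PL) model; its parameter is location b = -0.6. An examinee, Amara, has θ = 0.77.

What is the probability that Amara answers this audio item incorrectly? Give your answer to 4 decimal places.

P(θ) = 1 / (1 + exp(−(θ − b)))
Exponent: (0.77 − (-0.6)) = 1.3700
1/(1 + e^{-1.3700}) = 0.7974
P = 0.7974
P(incorrect) = 1 − 0.7974 = 0.2026

0.2026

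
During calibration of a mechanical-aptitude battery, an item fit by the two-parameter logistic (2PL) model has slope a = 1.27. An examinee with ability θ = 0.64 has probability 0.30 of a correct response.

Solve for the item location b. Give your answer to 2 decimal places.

1.31

P(θ) = 1 / (1 + exp(−a(θ − b)))
logit(0.30) = ln(0.30/0.70) = -0.8473
b = θ − logit/(a) = 0.64 − (-0.8473)/1.2700 = 1.3072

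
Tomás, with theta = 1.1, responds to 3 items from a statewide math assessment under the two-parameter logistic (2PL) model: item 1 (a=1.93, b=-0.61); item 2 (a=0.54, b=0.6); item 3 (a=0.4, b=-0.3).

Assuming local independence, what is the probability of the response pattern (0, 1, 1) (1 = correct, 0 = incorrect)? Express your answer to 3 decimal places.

0.013

P(theta) = 1 / (1 + exp(−a(theta − b)))
P_1 = 1/(1+e^{-3.3003}) = 0.9644
P_2 = 1/(1+e^{-0.2700}) = 0.5671
P_3 = 1/(1+e^{-0.5600}) = 0.6365
L = (1−P_1) × P_2 × P_3 = 0.0356 × 0.5671 × 0.6365 = 0.01283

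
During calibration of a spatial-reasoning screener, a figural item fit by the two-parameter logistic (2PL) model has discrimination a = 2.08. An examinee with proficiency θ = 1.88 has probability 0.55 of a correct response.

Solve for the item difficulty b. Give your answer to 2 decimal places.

P(θ) = 1 / (1 + exp(−a(θ − b)))
logit(0.55) = ln(0.55/0.45) = 0.2007
b = θ − logit/(a) = 1.88 − 0.2007/2.0800 = 1.7835

1.78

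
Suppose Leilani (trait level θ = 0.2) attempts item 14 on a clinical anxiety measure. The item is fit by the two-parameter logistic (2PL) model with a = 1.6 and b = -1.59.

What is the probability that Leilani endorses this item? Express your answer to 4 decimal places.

0.9460

P(θ) = 1 / (1 + exp(−a(θ − b)))
Exponent: 1.6 × (0.2 − (-1.59)) = 2.8640
1/(1 + e^{-2.8640}) = 0.9460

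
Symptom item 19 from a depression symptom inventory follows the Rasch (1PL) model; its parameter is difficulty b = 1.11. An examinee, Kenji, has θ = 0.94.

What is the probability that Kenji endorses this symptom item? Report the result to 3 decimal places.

0.458

P(θ) = 1 / (1 + exp(−(θ − b)))
Exponent: (0.94 − 1.11) = -0.1700
1/(1 + e^{0.1700}) = 0.4576
P = 0.4576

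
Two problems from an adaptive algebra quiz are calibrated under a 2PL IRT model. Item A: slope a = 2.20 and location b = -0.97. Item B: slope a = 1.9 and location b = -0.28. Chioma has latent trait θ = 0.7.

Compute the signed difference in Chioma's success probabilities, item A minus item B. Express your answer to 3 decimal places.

P(θ) = 1 / (1 + exp(−a(θ − b)))
P_A = 0.9753
P_B = 0.8655
P_A − P_B = 0.1097

0.110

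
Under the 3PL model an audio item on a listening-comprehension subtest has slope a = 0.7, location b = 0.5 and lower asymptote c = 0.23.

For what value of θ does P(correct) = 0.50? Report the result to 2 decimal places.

-0.38

P(θ) = c + (1 − c) · 1 / (1 + exp(−a(θ − b)))
Remove guessing floor: (0.50 − 0.23)/(1 − 0.23) = 0.3506
logit = ln(0.3506/0.6494) = -0.6162
θ = b + logit/(a) = 0.5 + (-0.6162)/0.7000 = -0.3803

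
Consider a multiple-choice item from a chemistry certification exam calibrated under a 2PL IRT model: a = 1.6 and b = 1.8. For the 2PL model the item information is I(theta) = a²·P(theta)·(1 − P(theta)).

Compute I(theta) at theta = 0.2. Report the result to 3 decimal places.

0.171

P = 1/(1+e^{2.5600}) = 0.0718
P(1−P) = 0.0718 × 0.9282 = 0.0666
I = a² × P(1−P) = 1.6² × 0.0666 = 0.17052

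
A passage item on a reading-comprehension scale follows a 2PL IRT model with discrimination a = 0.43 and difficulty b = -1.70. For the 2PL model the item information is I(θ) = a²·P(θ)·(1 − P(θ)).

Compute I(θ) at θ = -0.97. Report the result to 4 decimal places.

P = 1/(1+e^{-0.3139}) = 0.5778
P(1−P) = 0.5778 × 0.4222 = 0.2439
I = a² × P(1−P) = 0.43² × 0.2439 = 0.04510

0.0451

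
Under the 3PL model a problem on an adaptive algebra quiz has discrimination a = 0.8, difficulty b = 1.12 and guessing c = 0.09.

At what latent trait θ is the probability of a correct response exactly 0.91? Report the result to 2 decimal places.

P(θ) = c + (1 − c) · 1 / (1 + exp(−a(θ − b)))
Remove guessing floor: (0.91 − 0.09)/(1 − 0.09) = 0.9011
logit = ln(0.9011/0.0989) = 2.2095
θ = b + logit/(a) = 1.12 + 2.2095/0.8000 = 3.8819

3.88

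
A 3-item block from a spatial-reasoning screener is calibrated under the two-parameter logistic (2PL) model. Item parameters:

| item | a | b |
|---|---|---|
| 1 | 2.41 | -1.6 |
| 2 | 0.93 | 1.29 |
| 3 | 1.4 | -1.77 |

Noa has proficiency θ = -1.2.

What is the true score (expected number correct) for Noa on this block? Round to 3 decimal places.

P(θ) = 1 / (1 + exp(−a(θ − b)))
P_1 = 1/(1+e^{-0.9640}) = 0.7239
P_2 = 1/(1+e^{2.3157}) = 0.0898
P_3 = 1/(1+e^{-0.7980}) = 0.6895
E[score] = 0.7239 + 0.0898 + 0.6895 = 1.5033

1.503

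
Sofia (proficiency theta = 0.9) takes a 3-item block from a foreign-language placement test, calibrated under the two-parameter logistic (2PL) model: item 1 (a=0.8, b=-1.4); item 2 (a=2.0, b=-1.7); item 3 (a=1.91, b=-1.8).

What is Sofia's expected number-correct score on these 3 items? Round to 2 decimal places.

2.85

P(theta) = 1 / (1 + exp(−a(theta − b)))
P_1 = 1/(1+e^{-1.8400}) = 0.8629
P_2 = 1/(1+e^{-5.2000}) = 0.9945
P_3 = 1/(1+e^{-5.1570}) = 0.9943
E[score] = 0.8629 + 0.9945 + 0.9943 = 2.8517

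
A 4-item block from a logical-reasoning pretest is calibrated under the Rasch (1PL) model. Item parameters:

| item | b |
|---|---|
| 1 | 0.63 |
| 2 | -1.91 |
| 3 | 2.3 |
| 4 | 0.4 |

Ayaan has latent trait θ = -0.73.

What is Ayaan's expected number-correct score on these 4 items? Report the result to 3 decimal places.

1.259

P(θ) = 1 / (1 + exp(−(θ − b)))
P_1 = 1/(1+e^{1.3600}) = 0.2042
P_2 = 1/(1+e^{-1.1800}) = 0.7649
P_3 = 1/(1+e^{3.0300}) = 0.0461
P_4 = 1/(1+e^{1.1300}) = 0.2442
E[score] = 0.2042 + 0.7649 + 0.0461 + 0.2442 = 1.2594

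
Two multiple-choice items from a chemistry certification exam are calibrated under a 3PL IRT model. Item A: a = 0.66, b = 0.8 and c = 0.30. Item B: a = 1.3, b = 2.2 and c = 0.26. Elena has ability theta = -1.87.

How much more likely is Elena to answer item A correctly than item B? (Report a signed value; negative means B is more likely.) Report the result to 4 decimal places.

0.1389

P(theta) = c + (1 − c) · 1 / (1 + exp(−a(theta − b)))
P_A = 0.4026
P_B = 0.2637
P_A − P_B = 0.1389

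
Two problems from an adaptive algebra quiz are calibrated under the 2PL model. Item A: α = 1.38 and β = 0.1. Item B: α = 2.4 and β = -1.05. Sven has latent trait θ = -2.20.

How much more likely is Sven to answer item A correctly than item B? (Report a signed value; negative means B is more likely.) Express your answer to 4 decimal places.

-0.0194

P(θ) = 1 / (1 + exp(−α(θ − β)))
P_A = 0.0402
P_B = 0.0595
P_A − P_B = -0.0194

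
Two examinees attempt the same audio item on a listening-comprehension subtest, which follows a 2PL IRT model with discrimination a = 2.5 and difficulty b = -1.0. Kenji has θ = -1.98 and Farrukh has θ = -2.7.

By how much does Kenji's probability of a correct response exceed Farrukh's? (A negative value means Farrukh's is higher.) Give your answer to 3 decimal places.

0.065

P(θ) = 1 / (1 + exp(−a(θ − b)))
P(Kenji) = 0.0794  [exponent -2.4500]
P(Farrukh) = 0.0141  [exponent -4.2500]
Difference = 0.0794 − 0.0141 = 0.0654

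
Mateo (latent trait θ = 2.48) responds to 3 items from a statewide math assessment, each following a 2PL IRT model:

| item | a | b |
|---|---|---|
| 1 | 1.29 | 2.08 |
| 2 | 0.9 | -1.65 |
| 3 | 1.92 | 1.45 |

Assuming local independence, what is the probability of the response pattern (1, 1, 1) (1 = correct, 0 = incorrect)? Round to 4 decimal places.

P(θ) = 1 / (1 + exp(−a(θ − b)))
P_1 = 1/(1+e^{-0.5160}) = 0.6262
P_2 = 1/(1+e^{-3.7170}) = 0.9763
P_3 = 1/(1+e^{-1.9776}) = 0.8784
L = P_1 × P_2 × P_3 = 0.6262 × 0.9763 × 0.8784 = 0.53703

0.5370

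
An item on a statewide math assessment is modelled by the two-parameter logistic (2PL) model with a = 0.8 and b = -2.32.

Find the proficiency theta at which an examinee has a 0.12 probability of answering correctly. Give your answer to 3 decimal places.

-4.811

P(theta) = 1 / (1 + exp(−a(theta − b)))
logit = ln(0.1200/0.8800) = -1.9924
theta = b + logit/(a) = -2.32 + (-1.9924)/0.8000 = -4.8105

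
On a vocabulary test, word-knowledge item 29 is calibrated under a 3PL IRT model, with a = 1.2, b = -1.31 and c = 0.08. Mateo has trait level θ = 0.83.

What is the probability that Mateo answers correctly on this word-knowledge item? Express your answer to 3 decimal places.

0.934

P(θ) = c + (1 − c) · 1 / (1 + exp(−a(θ − b)))
Exponent: 1.2 × (0.83 − (-1.31)) = 2.5680
1/(1 + e^{-2.5680}) = 0.9288
P = 0.08 + 0.92 × 0.9288 = 0.9345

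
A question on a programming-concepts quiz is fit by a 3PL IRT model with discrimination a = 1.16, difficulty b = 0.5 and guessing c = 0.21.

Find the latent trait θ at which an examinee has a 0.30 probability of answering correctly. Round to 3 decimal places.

P(θ) = c + (1 − c) · 1 / (1 + exp(−a(θ − b)))
Remove guessing floor: (0.30 − 0.21)/(1 − 0.21) = 0.1139
logit = ln(0.1139/0.8861) = -2.0513
θ = b + logit/(a) = 0.5 + (-2.0513)/1.1600 = -1.2683

-1.268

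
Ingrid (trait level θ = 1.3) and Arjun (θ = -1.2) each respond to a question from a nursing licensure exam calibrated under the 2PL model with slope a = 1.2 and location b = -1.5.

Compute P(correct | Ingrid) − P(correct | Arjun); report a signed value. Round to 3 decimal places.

0.377

P(θ) = 1 / (1 + exp(−a(θ − b)))
P(Ingrid) = 0.9664  [exponent 3.3600]
P(Arjun) = 0.5890  [exponent 0.3600]
Difference = 0.9664 − 0.5890 = 0.3774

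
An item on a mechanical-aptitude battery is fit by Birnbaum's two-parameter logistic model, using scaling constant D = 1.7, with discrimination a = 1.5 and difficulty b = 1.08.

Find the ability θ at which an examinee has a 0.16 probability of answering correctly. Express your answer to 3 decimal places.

P(θ) = 1 / (1 + exp(−D·a(θ − b)))
logit = ln(0.1600/0.8400) = -1.6582
θ = b + logit/(1.7·a) = 1.08 + (-1.6582)/2.5500 = 0.4297

0.430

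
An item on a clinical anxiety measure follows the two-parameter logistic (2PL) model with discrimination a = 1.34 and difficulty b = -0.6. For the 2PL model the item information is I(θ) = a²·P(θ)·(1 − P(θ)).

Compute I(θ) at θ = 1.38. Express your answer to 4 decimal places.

P = 1/(1+e^{-2.6532}) = 0.9342
P(1−P) = 0.9342 × 0.0658 = 0.0615
I = a² × P(1−P) = 1.34² × 0.0615 = 0.11036

0.1104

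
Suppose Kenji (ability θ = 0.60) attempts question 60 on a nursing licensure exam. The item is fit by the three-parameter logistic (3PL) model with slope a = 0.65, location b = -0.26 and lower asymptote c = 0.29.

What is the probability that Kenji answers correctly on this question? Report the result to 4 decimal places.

P(θ) = c + (1 − c) · 1 / (1 + exp(−a(θ − b)))
Exponent: 0.65 × (0.60 − (-0.26)) = 0.5590
1/(1 + e^{-0.5590}) = 0.6362
P = 0.29 + 0.71 × 0.6362 = 0.7417

0.7417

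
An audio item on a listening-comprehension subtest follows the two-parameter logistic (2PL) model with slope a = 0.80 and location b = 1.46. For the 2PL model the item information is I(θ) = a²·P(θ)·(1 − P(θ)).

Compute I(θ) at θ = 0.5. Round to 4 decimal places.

0.1385

P = 1/(1+e^{0.7680}) = 0.3169
P(1−P) = 0.3169 × 0.6831 = 0.2165
I = a² × P(1−P) = 0.80² × 0.2165 = 0.13855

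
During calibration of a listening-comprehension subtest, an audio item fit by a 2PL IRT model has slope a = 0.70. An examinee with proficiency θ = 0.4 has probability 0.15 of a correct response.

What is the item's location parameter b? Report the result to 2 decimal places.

P(θ) = 1 / (1 + exp(−a(θ − b)))
logit(0.15) = ln(0.15/0.85) = -1.7346
b = θ − logit/(a) = 0.4 − (-1.7346)/0.7000 = 2.8780

2.88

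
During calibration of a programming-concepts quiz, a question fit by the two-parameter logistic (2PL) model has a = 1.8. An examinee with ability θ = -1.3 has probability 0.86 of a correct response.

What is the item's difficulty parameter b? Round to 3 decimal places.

P(θ) = 1 / (1 + exp(−a(θ − b)))
logit(0.86) = ln(0.86/0.14) = 1.8153
b = θ − logit/(a) = -1.3 − 1.8153/1.8000 = -2.3085

-2.308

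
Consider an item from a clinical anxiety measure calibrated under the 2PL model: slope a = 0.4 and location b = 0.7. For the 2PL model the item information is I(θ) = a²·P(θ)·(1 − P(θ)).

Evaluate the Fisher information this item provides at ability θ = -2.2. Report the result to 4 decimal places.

P = 1/(1+e^{1.1600}) = 0.2387
P(1−P) = 0.2387 × 0.7613 = 0.1817
I = a² × P(1−P) = 0.4² × 0.1817 = 0.02907

0.0291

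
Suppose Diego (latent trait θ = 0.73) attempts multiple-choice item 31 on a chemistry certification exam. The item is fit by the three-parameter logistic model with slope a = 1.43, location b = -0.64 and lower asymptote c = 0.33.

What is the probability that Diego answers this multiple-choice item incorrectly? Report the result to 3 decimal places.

0.083

P(θ) = c + (1 − c) · 1 / (1 + exp(−a(θ − b)))
Exponent: 1.43 × (0.73 − (-0.64)) = 1.9591
1/(1 + e^{-1.9591}) = 0.8764
P = 0.33 + 0.67 × 0.8764 = 0.9172
P(incorrect) = 1 − 0.9172 = 0.0828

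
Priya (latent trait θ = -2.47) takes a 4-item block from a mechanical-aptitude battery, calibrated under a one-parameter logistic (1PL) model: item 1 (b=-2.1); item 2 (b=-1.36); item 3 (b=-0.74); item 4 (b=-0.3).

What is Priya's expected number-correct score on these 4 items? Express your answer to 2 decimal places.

0.91

P(θ) = 1 / (1 + exp(−(θ − b)))
P_1 = 1/(1+e^{0.3700}) = 0.4085
P_2 = 1/(1+e^{1.1100}) = 0.2479
P_3 = 1/(1+e^{1.7300}) = 0.1506
P_4 = 1/(1+e^{2.1700}) = 0.1025
E[score] = 0.4085 + 0.2479 + 0.1506 + 0.1025 = 0.9095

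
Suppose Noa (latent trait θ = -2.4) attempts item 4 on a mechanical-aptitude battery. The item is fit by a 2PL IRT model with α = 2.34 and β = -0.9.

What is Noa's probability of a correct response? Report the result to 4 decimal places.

0.0290

P(θ) = 1 / (1 + exp(−α(θ − β)))
Exponent: 2.34 × (-2.4 − (-0.9)) = -3.5100
1/(1 + e^{3.5100}) = 0.0290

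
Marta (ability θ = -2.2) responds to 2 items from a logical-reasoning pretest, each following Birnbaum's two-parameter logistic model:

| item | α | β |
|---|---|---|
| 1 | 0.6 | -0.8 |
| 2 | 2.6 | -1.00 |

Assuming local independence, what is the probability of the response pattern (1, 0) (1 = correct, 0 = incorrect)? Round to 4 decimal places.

0.2888

P(θ) = 1 / (1 + exp(−α(θ − β)))
P_1 = 1/(1+e^{0.8400}) = 0.3015
P_2 = 1/(1+e^{3.1200}) = 0.0423
L = P_1 × (1−P_2) = 0.3015 × 0.9577 = 0.28878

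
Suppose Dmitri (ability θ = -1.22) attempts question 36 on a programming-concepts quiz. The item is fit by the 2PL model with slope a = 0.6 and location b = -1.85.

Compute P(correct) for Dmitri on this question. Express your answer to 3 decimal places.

0.593

P(θ) = 1 / (1 + exp(−a(θ − b)))
Exponent: 0.6 × (-1.22 − (-1.85)) = 0.3780
1/(1 + e^{-0.3780}) = 0.5934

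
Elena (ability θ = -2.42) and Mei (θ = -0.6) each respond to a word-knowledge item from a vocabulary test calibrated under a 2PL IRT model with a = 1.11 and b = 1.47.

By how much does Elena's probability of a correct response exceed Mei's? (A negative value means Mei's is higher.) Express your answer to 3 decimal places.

-0.078

P(θ) = 1 / (1 + exp(−a(θ − b)))
P(Elena) = 0.0132  [exponent -4.3179]
P(Mei) = 0.0913  [exponent -2.2977]
Difference = 0.0132 − 0.0913 = -0.0782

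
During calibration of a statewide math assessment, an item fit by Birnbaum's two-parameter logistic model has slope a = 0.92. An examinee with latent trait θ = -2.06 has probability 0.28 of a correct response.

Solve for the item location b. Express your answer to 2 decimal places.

P(θ) = 1 / (1 + exp(−a(θ − b)))
logit(0.28) = ln(0.28/0.72) = -0.9445
b = θ − logit/(a) = -2.06 − (-0.9445)/0.9200 = -1.0334

-1.03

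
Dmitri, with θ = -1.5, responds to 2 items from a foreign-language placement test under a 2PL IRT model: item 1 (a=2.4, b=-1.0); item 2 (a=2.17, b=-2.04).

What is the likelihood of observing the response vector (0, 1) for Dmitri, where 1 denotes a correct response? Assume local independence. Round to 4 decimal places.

0.5867

P(θ) = 1 / (1 + exp(−a(θ − b)))
P_1 = 1/(1+e^{1.2000}) = 0.2315
P_2 = 1/(1+e^{-1.1718}) = 0.7635
L = (1−P_1) × P_2 = 0.7685 × 0.7635 = 0.58675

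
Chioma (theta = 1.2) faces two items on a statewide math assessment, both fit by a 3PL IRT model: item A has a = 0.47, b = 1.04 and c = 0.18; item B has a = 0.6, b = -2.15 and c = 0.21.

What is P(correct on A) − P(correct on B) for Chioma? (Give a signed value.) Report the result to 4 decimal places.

P(theta) = c + (1 − c) · 1 / (1 + exp(−a(theta − b)))
P_A = 0.6054
P_B = 0.9067
P_A − P_B = -0.3012

-0.3012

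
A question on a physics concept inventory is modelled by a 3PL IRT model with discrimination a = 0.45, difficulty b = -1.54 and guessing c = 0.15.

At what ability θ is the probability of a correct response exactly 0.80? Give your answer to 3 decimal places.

1.079

P(θ) = c + (1 − c) · 1 / (1 + exp(−a(θ − b)))
Remove guessing floor: (0.80 − 0.15)/(1 − 0.15) = 0.7647
logit = ln(0.7647/0.2353) = 1.1787
θ = b + logit/(a) = -1.54 + 1.1787/0.4500 = 1.0792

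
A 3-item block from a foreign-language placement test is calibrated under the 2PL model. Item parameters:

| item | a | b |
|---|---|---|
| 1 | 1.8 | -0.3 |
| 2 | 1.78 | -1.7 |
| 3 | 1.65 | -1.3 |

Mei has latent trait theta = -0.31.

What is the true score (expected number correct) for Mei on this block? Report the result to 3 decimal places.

2.254

P(theta) = 1 / (1 + exp(−a(theta − b)))
P_1 = 1/(1+e^{0.0180}) = 0.4955
P_2 = 1/(1+e^{-2.4742}) = 0.9223
P_3 = 1/(1+e^{-1.6335}) = 0.8366
E[score] = 0.4955 + 0.9223 + 0.8366 = 2.2545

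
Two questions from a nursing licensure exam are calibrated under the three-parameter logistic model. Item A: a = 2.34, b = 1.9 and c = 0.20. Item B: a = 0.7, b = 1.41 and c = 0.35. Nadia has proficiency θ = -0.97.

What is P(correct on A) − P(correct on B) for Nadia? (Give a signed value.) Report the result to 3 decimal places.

-0.252

P(θ) = c + (1 − c) · 1 / (1 + exp(−a(θ − b)))
P_A = 0.2010
P_B = 0.4533
P_A − P_B = -0.2524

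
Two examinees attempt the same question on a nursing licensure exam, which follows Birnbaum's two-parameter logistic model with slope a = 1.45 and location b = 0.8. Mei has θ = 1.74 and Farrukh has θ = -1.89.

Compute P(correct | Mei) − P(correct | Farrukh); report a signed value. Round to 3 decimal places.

0.776

P(θ) = 1 / (1 + exp(−a(θ − b)))
P(Mei) = 0.7962  [exponent 1.3630]
P(Farrukh) = 0.0198  [exponent -3.9005]
Difference = 0.7962 − 0.0198 = 0.7764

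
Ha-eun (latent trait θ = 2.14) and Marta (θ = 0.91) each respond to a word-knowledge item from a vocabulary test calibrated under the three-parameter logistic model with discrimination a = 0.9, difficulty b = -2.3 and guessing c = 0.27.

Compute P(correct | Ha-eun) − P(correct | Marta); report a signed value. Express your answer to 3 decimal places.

0.025

P(θ) = c + (1 − c) · 1 / (1 + exp(−a(θ − b)))
P(Ha-eun) = 0.9868  [exponent 3.9960]
P(Marta) = 0.9615  [exponent 2.8890]
Difference = 0.9868 − 0.9615 = 0.0253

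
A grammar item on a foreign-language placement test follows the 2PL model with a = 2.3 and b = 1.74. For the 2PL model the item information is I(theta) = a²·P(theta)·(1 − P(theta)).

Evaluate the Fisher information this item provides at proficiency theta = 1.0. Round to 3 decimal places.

0.690

P = 1/(1+e^{1.7020}) = 0.1542
P(1−P) = 0.1542 × 0.8458 = 0.1304
I = a² × P(1−P) = 2.3² × 0.1304 = 0.68995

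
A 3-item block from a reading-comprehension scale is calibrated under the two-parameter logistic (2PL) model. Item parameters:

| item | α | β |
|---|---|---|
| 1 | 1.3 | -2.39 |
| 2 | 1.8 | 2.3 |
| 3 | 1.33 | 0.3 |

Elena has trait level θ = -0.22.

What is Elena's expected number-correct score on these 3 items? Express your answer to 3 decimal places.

1.288

P(θ) = 1 / (1 + exp(−α(θ − β)))
P_1 = 1/(1+e^{-2.8210}) = 0.9438
P_2 = 1/(1+e^{4.5360}) = 0.0106
P_3 = 1/(1+e^{0.6916}) = 0.3337
E[score] = 0.9438 + 0.0106 + 0.3337 = 1.2881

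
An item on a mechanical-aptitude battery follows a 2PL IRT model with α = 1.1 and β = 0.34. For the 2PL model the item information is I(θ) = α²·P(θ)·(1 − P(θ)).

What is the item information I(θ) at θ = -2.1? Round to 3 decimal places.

0.072

P = 1/(1+e^{2.6840}) = 0.0639
P(1−P) = 0.0639 × 0.9361 = 0.0598
I = α² × P(1−P) = 1.1² × 0.0598 = 0.07240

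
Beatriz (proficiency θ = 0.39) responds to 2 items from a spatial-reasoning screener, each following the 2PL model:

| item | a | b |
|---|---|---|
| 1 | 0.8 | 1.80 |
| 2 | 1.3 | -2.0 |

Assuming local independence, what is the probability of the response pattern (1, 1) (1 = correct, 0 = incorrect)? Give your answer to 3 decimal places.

0.234

P(θ) = 1 / (1 + exp(−a(θ − b)))
P_1 = 1/(1+e^{1.1280}) = 0.2445
P_2 = 1/(1+e^{-3.1070}) = 0.9572
L = P_1 × P_2 = 0.2445 × 0.9572 = 0.23406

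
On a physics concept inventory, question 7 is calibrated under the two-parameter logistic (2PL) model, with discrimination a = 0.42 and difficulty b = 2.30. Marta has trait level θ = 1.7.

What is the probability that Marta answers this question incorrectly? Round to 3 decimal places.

P(θ) = 1 / (1 + exp(−a(θ − b)))
Exponent: 0.42 × (1.7 − 2.30) = -0.2520
1/(1 + e^{0.2520}) = 0.4373
P(incorrect) = 1 − 0.4373 = 0.5627

0.563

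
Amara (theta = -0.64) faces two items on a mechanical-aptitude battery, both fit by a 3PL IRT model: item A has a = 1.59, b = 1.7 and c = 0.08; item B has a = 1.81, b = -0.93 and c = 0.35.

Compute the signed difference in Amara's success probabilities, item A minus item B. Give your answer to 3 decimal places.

P(theta) = c + (1 − c) · 1 / (1 + exp(−a(theta − b)))
P_A = 0.1018
P_B = 0.7584
P_A − P_B = -0.6566

-0.657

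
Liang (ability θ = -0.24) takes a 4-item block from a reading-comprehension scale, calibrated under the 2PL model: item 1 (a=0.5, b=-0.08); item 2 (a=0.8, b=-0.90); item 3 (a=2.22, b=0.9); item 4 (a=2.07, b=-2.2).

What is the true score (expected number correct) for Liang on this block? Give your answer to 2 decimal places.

P(θ) = 1 / (1 + exp(−a(θ − b)))
P_1 = 1/(1+e^{0.0800}) = 0.4800
P_2 = 1/(1+e^{-0.5280}) = 0.6290
P_3 = 1/(1+e^{2.5308}) = 0.0737
P_4 = 1/(1+e^{-4.0572}) = 0.9830
E[score] = 0.4800 + 0.6290 + 0.0737 + 0.9830 = 2.1658

2.17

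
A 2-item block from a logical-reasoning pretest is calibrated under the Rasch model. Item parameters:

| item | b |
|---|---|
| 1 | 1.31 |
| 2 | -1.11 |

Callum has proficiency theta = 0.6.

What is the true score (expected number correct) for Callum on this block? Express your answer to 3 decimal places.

1.176

P(theta) = 1 / (1 + exp(−(theta − b)))
P_1 = 1/(1+e^{0.7100}) = 0.3296
P_2 = 1/(1+e^{-1.7100}) = 0.8468
E[score] = 0.3296 + 0.8468 = 1.1764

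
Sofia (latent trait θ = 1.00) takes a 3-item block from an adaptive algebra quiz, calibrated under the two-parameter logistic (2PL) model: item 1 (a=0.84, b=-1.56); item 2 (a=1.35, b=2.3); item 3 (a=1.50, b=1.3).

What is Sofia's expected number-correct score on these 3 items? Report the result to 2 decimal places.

P(θ) = 1 / (1 + exp(−a(θ − b)))
P_1 = 1/(1+e^{-2.1504}) = 0.8957
P_2 = 1/(1+e^{1.7550}) = 0.1474
P_3 = 1/(1+e^{0.4500}) = 0.3894
E[score] = 0.8957 + 0.1474 + 0.3894 = 1.4325

1.43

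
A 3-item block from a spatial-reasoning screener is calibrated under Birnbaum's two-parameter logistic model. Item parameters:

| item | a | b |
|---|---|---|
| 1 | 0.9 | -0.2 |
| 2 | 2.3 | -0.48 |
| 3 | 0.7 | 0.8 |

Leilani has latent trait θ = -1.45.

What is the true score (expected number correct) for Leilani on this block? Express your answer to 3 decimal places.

0.514

P(θ) = 1 / (1 + exp(−a(θ − b)))
P_1 = 1/(1+e^{1.1250}) = 0.2451
P_2 = 1/(1+e^{2.2310}) = 0.0970
P_3 = 1/(1+e^{1.5750}) = 0.1715
E[score] = 0.2451 + 0.0970 + 0.1715 = 0.5136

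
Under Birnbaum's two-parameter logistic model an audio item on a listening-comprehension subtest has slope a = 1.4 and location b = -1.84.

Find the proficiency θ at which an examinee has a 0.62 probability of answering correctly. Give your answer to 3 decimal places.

P(θ) = 1 / (1 + exp(−a(θ − b)))
logit = ln(0.6200/0.3800) = 0.4895
θ = b + logit/(a) = -1.84 + 0.4895/1.4000 = -1.4903

-1.490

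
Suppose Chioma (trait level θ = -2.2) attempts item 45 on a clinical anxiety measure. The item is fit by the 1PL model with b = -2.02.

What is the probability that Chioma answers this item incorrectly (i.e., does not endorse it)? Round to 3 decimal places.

0.545

P(θ) = 1 / (1 + exp(−(θ − b)))
Exponent: (-2.2 − (-2.02)) = -0.1800
1/(1 + e^{0.1800}) = 0.4551
P = 0.4551
P(incorrect) = 1 − 0.4551 = 0.5449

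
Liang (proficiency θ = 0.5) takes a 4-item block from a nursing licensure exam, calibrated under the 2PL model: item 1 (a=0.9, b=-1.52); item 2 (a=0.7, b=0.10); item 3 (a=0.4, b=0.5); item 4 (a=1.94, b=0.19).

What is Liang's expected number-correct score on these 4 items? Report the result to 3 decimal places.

P(θ) = 1 / (1 + exp(−a(θ − b)))
P_1 = 1/(1+e^{-1.8180}) = 0.8603
P_2 = 1/(1+e^{-0.2800}) = 0.5695
P_3 = 1/(1+e^{0.0000}) = 0.5000
P_4 = 1/(1+e^{-0.6014}) = 0.6460
E[score] = 0.8603 + 0.5695 + 0.5000 + 0.6460 = 2.5758

2.576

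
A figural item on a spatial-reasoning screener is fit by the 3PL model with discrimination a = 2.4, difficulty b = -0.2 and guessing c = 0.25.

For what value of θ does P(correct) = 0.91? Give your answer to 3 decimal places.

0.630

P(θ) = c + (1 − c) · 1 / (1 + exp(−a(θ − b)))
Remove guessing floor: (0.91 − 0.25)/(1 − 0.25) = 0.8800
logit = ln(0.8800/0.1200) = 1.9924
θ = b + logit/(a) = -0.2 + 1.9924/2.4000 = 0.6302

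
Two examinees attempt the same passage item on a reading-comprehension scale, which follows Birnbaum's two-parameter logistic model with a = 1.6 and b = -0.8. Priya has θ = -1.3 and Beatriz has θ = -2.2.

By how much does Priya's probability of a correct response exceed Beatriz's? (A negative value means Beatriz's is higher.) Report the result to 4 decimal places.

P(θ) = 1 / (1 + exp(−a(θ − b)))
P(Priya) = 0.3100  [exponent -0.8000]
P(Beatriz) = 0.0962  [exponent -2.2400]
Difference = 0.3100 − 0.0962 = 0.2138

0.2138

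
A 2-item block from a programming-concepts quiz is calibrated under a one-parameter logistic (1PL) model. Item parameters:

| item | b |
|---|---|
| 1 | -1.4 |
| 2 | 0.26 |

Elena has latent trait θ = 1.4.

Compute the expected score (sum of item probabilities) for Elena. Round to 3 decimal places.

P(θ) = 1 / (1 + exp(−(θ − b)))
P_1 = 1/(1+e^{-2.8000}) = 0.9427
P_2 = 1/(1+e^{-1.1400}) = 0.7577
E[score] = 0.9427 + 0.7577 = 1.7004

1.700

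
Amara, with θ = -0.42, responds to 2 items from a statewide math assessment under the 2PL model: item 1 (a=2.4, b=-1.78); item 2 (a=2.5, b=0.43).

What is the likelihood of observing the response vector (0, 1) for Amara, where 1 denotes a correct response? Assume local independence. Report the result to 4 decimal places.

P(θ) = 1 / (1 + exp(−a(θ − b)))
P_1 = 1/(1+e^{-3.2640}) = 0.9632
P_2 = 1/(1+e^{2.1250}) = 0.1067
L = (1−P_1) × P_2 = 0.0368 × 0.1067 = 0.00393

0.0039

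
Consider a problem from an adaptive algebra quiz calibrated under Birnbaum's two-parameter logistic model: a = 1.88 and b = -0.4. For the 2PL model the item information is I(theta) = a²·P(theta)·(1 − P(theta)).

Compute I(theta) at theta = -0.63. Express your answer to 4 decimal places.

P = 1/(1+e^{0.4324}) = 0.3936
P(1−P) = 0.3936 × 0.6064 = 0.2387
I = a² × P(1−P) = 1.88² × 0.2387 = 0.84355

0.8436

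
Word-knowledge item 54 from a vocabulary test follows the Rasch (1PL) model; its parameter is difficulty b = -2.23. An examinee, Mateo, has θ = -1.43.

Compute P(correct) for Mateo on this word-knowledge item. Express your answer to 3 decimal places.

0.690

P(θ) = 1 / (1 + exp(−(θ − b)))
Exponent: (-1.43 − (-2.23)) = 0.8000
1/(1 + e^{-0.8000}) = 0.6900
P = 0.6900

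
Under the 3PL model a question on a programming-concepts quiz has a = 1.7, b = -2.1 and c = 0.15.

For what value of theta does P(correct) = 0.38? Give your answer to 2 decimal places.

-2.68

P(theta) = c + (1 − c) · 1 / (1 + exp(−a(theta − b)))
Remove guessing floor: (0.38 − 0.15)/(1 − 0.15) = 0.2706
logit = ln(0.2706/0.7294) = -0.9916
theta = b + logit/(a) = -2.1 + (-0.9916)/1.7000 = -2.6833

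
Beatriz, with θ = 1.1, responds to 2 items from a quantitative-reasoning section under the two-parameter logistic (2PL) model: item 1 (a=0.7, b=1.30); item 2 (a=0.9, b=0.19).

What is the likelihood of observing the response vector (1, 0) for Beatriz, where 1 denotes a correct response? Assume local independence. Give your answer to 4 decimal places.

P(θ) = 1 / (1 + exp(−a(θ − b)))
P_1 = 1/(1+e^{0.1400}) = 0.4651
P_2 = 1/(1+e^{-0.8190}) = 0.6940
L = P_1 × (1−P_2) = 0.4651 × 0.3060 = 0.14230

0.1423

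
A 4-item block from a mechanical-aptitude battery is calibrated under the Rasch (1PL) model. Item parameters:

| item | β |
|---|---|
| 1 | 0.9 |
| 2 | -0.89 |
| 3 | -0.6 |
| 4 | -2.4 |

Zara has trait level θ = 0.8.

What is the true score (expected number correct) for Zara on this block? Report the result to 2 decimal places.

P(θ) = 1 / (1 + exp(−(θ − β)))
P_1 = 1/(1+e^{0.1000}) = 0.4750
P_2 = 1/(1+e^{-1.6900}) = 0.8442
P_3 = 1/(1+e^{-1.4000}) = 0.8022
P_4 = 1/(1+e^{-3.2000}) = 0.9608
E[score] = 0.4750 + 0.8442 + 0.8022 + 0.9608 = 3.0823

3.08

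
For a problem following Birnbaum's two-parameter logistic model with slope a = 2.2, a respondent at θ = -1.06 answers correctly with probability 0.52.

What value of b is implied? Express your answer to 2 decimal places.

P(θ) = 1 / (1 + exp(−a(θ − b)))
logit(0.52) = ln(0.52/0.48) = 0.0800
b = θ − logit/(a) = -1.06 − 0.0800/2.2000 = -1.0964

-1.10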